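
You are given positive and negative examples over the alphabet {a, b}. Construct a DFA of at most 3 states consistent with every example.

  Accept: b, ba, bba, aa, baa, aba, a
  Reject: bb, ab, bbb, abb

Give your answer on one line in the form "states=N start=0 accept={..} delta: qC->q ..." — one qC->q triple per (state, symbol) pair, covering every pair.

Grow the machine one transition at a time. Run the examples from 0; the earliest place one falls off (shortest prefix, ties alphabetical) gets sent to the lowest-numbered state that keeps every Accept/Reject pair distinguishable — a pair clashes when both reach the same state with identical unread suffix — and to a fresh state only if none does.
a: 0a undefined. 0a->0: no, b/ab meet in 0 with "b" left. Open state 1: 0a->1.
b: 0b undefined. 0b->0: no, b/bb meet in 0. 0b->1: ok.
aa: 1a undefined. 1a->0: ok.
ab: 1b undefined. 1b->0: no, b/bbb meet in 1. 1b->1: no, b/bb meet in 1. Open state 2: 1b->2.
aba: 2a undefined. 2a->0: ok.
abb: 2b undefined. 2b->0: no, ba/bbb meet in 0. 2b->1: no, b/bbb meet in 1. 2b->2: ok.
All examples now run through 3 states with every (state, symbol) defined. Accept strings end in {0,1}, Reject strings end in {2}; accept={0,1}.

states=3 start=0 accept={0,1} delta: 0a->1 0b->1 1a->0 1b->2 2a->0 2b->2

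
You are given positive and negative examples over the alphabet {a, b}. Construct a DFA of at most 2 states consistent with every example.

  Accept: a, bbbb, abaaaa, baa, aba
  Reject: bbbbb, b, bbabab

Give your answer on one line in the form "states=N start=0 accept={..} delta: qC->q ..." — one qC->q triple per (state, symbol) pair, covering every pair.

Fold the examples into a partial DFA from state 0: repeatedly fix the first undefined (state, symbol) met by the shortest-then-alphabetical prefix, trying targets in increasing order and rejecting any under which an Accept and a Reject string meet in one state with the same remainder; add a state when all current targets are rejected. Accepting states are where Accept strings end.
a: 0a undefined. 0a->0: ok.
b: 0b undefined. 0b->0: no, a/bbbbb meet in 0. Open state 1: 0b->1.
ba: 1a undefined. 1a->0: ok.
bb: 1b undefined. 1b->0: ok.
All examples now run through 2 states with every (state, symbol) defined. Accept strings end in {0}, Reject strings end in {1}; accept={0}.

states=2 start=0 accept={0} delta: 0a->0 0b->1 1a->0 1b->0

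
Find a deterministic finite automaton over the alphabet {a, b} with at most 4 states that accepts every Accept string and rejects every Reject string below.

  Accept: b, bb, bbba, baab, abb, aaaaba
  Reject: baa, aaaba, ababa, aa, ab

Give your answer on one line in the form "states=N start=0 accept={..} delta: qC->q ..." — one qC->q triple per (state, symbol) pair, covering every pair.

states=4 start=0 accept={0,1} delta: 0a->1 0b->0 1a->2 1b->2 2a->3 2b->0 3a->0 3b->1

Grow the machine one transition at a time. Run the examples from 0; the earliest place one falls off (shortest prefix, ties alphabetical) gets sent to the lowest-numbered state that keeps every Accept/Reject pair distinguishable — a pair clashes when both reach the same state with identical unread suffix — and to a fresh state only if none does.
a: 0a undefined. 0a->0: no, b/ab meet in 0 with "b" left. Open state 1: 0a->1.
b: 0b undefined. 0b->0: ok.
aa: 1a undefined. 1a->0: no, b/baa meet in 0. 1a->1: no, bbba/baa meet in 1. Open state 2: 1a->2.
ab: 1b undefined. 1b->0: no, b/ab meet in 0. 1b->1: no, bbba/ab meet in 1. 1b->2: ok.
aaa: 2a undefined. 2a->0: no, bbba/aaaba meet in 1. 2a->1: no, bbba/aaaba meet in 1. 2a->2: no, aaaaba/aaaba meet in 2 with "ba" left. Open state 3: 2a->3.
abb: 2b undefined. 2b->0: ok.
aaaa: 3a undefined. 3a->0: ok.
aaab: 3b undefined. 3b->0: no, bbba/aaaba meet in 1. 3b->1: ok.
All examples now run through 4 states with every (state, symbol) defined. Accept strings end in {0,1}, Reject strings end in {2}; accept={0,1}.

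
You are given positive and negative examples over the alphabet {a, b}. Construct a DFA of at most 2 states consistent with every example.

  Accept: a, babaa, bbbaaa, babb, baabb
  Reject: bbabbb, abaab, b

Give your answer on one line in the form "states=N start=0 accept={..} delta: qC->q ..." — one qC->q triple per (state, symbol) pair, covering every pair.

states=2 start=0 accept={0} delta: 0a->0 0b->1 1a->0 1b->0

State merging on the prefix tree: take the shortest (then alphabetical) example prefix whose next move is undefined and point that move at state 0, else 1, else 2, ...; a target is out if some Accept/Reject pair would then sit in one state with the same input left (inseparable). If every existing state is out, open a new one.
a: 0a undefined. 0a->0: ok.
b: 0b undefined. 0b->0: no, a/bbabbb meet in 0. Open state 1: 0b->1.
ba: 1a undefined. 1a->0: ok.
bb: 1b undefined. 1b->0: ok.
All examples now run through 2 states with every (state, symbol) defined. Accept strings end in {0}, Reject strings end in {1}; accept={0}.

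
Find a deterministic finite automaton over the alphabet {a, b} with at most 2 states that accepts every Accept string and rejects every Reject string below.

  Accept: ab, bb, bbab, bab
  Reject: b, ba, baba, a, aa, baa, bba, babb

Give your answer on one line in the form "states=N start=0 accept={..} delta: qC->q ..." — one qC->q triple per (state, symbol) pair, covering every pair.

Grow the machine one transition at a time. Run the examples from 0; the earliest place one falls off (shortest prefix, ties alphabetical) gets sent to the lowest-numbered state that keeps every Accept/Reject pair distinguishable — a pair clashes when both reach the same state with identical unread suffix — and to a fresh state only if none does.
a: 0a undefined. 0a->0: no, ab/b meet in 0 with "b" left. Open state 1: 0a->1.
b: 0b undefined. 0b->0: no, bb/b meet in 0. 0b->1: ok.
aa: 1a undefined. 1a->0: no, ab/babb meet in 1 with "b" left. 1a->1: ok.
ab: 1b undefined. 1b->0: ok.
All examples now run through 2 states with every (state, symbol) defined. Accept strings end in {0}, Reject strings end in {1}; accept={0}.

states=2 start=0 accept={0} delta: 0a->1 0b->1 1a->1 1b->0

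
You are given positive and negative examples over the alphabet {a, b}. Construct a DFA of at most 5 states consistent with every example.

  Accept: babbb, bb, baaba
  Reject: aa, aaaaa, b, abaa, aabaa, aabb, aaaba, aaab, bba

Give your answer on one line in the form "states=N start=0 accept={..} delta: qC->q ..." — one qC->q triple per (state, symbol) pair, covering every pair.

Fold the examples into a partial DFA from state 0: repeatedly fix the first undefined (state, symbol) met by the shortest-then-alphabetical prefix, trying targets in increasing order and rejecting any under which an Accept and a Reject string meet in one state with the same remainder; add a state when all current targets are rejected. Accepting states are where Accept strings end.
a: 0a undefined. 0a->0: no, bb/aabb meet in 0 with "bb" left. Open state 1: 0a->1.
b: 0b undefined. 0b->0: no, bb/b meet in 0. 0b->1: no, baaba/aaaba meet in 1 with "aaba" left. Open state 2: 0b->2.
aa: 1a undefined. 1a->0: no, bb/aabb meet in 2 with "b" left. 1a->1: ok.
ab: 1b undefined. 1b->0: ok.
ba: 2a undefined. 2a->0: no, baaba/aa meet in 1. 2a->1: no, baaba/aa meet in 1. 2a->2: no, baaba/bba meet in 2 with "ba" left. Open state 3: 2a->3.
bb: 2b undefined. 2b->0: no, bb/aaab meet in 0. 2b->1: no, bb/aa meet in 1. 2b->2: no, bb/b meet in 2. 2b->3: ok.
baa: 3a undefined. 3a->0: ok.
bab: 3b undefined. 3b->0: ok.
All examples now run through 4 states with every (state, symbol) defined. Accept strings end in {3}, Reject strings end in {0,1,2}; accept={3}.

states=4 start=0 accept={3} delta: 0a->1 0b->2 1a->1 1b->0 2a->3 2b->3 3a->0 3b->0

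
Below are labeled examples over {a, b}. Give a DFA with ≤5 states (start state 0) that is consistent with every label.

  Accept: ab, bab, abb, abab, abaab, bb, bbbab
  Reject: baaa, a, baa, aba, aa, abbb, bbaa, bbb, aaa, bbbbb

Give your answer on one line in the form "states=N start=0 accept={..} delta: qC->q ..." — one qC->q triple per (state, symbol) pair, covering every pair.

states=4 start=0 accept={1,2} delta: 0a->0 0b->1 1a->0 1b->2 2a->0 2b->3 3a->0 3b->2

Grow the machine one transition at a time. Run the examples from 0; the earliest place one falls off (shortest prefix, ties alphabetical) gets sent to the lowest-numbered state that keeps every Accept/Reject pair distinguishable — a pair clashes when both reach the same state with identical unread suffix — and to a fresh state only if none does.
a: 0a undefined. 0a->0: ok.
b: 0b undefined. 0b->0: no, ab/baaa meet in 0. Open state 1: 0b->1.
ba: 1a undefined. 1a->0: ok.
bb: 1b undefined. 1b->0: no, ab/abbb meet in 1. 1b->1: no, ab/abbb meet in 1. Open state 2: 1b->2.
bba: 2a undefined. 2a->0: ok.
bbb: 2b undefined. 2b->0: no, abb/bbbbb meet in 2. 2b->1: no, ab/abbb meet in 1. 2b->2: no, abb/abbb meet in 2. Open state 3: 2b->3.
bbba: 3a undefined. 3a->0: ok.
bbbb: 3b undefined. 3b->0: no, ab/bbbbb meet in 1. 3b->1: no, abb/bbbbb meet in 2. 3b->2: ok.
All examples now run through 4 states with every (state, symbol) defined. Accept strings end in {1,2}, Reject strings end in {0,3}; accept={1,2}.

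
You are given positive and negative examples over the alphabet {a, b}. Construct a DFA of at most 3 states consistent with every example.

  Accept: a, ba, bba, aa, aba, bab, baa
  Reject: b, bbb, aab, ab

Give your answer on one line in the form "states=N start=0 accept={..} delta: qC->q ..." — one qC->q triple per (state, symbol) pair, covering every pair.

Fold the examples into a partial DFA from state 0: repeatedly fix the first undefined (state, symbol) met by the shortest-then-alphabetical prefix, trying targets in increasing order and rejecting any under which an Accept and a Reject string meet in one state with the same remainder; add a state when all current targets are rejected. Accepting states are where Accept strings end.
a: 0a undefined. 0a->0: ok.
b: 0b undefined. 0b->0: no, a/b meet in 0. Open state 1: 0b->1.
ba: 1a undefined. 1a->0: no, bab/b meet in 1. 1a->1: no, ba/b meet in 1. Open state 2: 1a->2.
bb: 1b undefined. 1b->0: ok.
baa: 2a undefined. 2a->0: ok.
bab: 2b undefined. 2b->0: ok.
All examples now run through 3 states with every (state, symbol) defined. Accept strings end in {0,2}, Reject strings end in {1}; accept={0,2}.

states=3 start=0 accept={0,2} delta: 0a->0 0b->1 1a->2 1b->0 2a->0 2b->0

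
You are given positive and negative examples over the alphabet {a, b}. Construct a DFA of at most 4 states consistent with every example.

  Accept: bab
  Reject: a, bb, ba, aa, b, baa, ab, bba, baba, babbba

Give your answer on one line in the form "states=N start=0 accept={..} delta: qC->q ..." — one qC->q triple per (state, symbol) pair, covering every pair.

states=4 start=0 accept={3} delta: 0a->0 0b->1 1a->2 1b->0 2a->0 2b->3 3a->0 3b->0

Fold the examples into a partial DFA from state 0: repeatedly fix the first undefined (state, symbol) met by the shortest-then-alphabetical prefix, trying targets in increasing order and rejecting any under which an Accept and a Reject string meet in one state with the same remainder; add a state when all current targets are rejected. Accepting states are where Accept strings end.
a: 0a undefined. 0a->0: ok.
b: 0b undefined. 0b->0: no, bab/a meet in 0. Open state 1: 0b->1.
ba: 1a undefined. 1a->0: no, bab/b meet in 1. 1a->1: no, bab/bb meet in 1 with "b" left. Open state 2: 1a->2.
bb: 1b undefined. 1b->0: ok.
baa: 2a undefined. 2a->0: ok.
bab: 2b undefined. 2b->0: no, bab/a meet in 0. 2b->1: no, bab/b meet in 1. 2b->2: no, bab/ba meet in 2. Open state 3: 2b->3.
baba: 3a undefined. 3a->0: ok.
babb: 3b undefined. 3b->0: ok.
All examples now run through 4 states with every (state, symbol) defined. Accept strings end in {3}, Reject strings end in {0,1,2}; accept={3}.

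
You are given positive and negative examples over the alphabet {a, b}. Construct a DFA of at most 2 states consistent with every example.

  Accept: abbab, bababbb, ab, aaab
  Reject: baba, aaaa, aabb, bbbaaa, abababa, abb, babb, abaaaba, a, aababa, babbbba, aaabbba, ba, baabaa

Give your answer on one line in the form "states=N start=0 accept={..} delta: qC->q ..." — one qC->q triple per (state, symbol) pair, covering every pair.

State merging on the prefix tree: take the shortest (then alphabetical) example prefix whose next move is undefined and point that move at state 0, else 1, else 2, ...; a target is out if some Accept/Reject pair would then sit in one state with the same input left (inseparable). If every existing state is out, open a new one.
a: 0a undefined. 0a->0: ok.
b: 0b undefined. 0b->0: no, abbab/baba meet in 0. Open state 1: 0b->1.
ba: 1a undefined. 1a->0: ok.
bb: 1b undefined. 1b->0: ok.
All examples now run through 2 states with every (state, symbol) defined. Accept strings end in {1}, Reject strings end in {0}; accept={1}.

states=2 start=0 accept={1} delta: 0a->0 0b->1 1a->0 1b->0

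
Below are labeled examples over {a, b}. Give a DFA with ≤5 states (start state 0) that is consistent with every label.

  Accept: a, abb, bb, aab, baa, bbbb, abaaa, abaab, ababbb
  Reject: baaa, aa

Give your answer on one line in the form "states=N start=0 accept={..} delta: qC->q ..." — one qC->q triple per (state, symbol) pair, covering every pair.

Fold the examples into a partial DFA from state 0: repeatedly fix the first undefined (state, symbol) met by the shortest-then-alphabetical prefix, trying targets in increasing order and rejecting any under which an Accept and a Reject string meet in one state with the same remainder; add a state when all current targets are rejected. Accepting states are where Accept strings end.
a: 0a undefined. 0a->0: no, a/aa meet in 0. Open state 1: 0a->1.
b: 0b undefined. 0b->0: no, baa/aa meet in 1 with "a" left. 0b->1: ok.
aa: 1a undefined. 1a->0: ok.
ab: 1b undefined. 1b->0: no, bb/baaa meet in 0. 1b->1: no, abaaa/baaa meet in 0. Open state 2: 1b->2.
aba: 2a undefined. 2a->0: no, abaaa/baaa meet in 0. 2a->1: ok.
abb: 2b undefined. 2b->0: no, abb/baaa meet in 0. 2b->1: ok.
All examples now run through 3 states with every (state, symbol) defined. Accept strings end in {1,2}, Reject strings end in {0}; accept={1,2}.

states=3 start=0 accept={1,2} delta: 0a->1 0b->1 1a->0 1b->2 2a->1 2b->1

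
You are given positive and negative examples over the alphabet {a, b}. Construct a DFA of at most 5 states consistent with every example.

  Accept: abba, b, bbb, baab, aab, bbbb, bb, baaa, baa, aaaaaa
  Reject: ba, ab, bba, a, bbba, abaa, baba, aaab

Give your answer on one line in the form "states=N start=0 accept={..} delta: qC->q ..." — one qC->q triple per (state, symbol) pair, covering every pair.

states=5 start=0 accept={0,2,4} delta: 0a->1 0b->0 1a->2 1b->3 2a->4 2b->0 3a->3 3b->1 4a->0 4b->1

Grow the machine one transition at a time. Run the examples from 0; the earliest place one falls off (shortest prefix, ties alphabetical) gets sent to the lowest-numbered state that keeps every Accept/Reject pair distinguishable — a pair clashes when both reach the same state with identical unread suffix — and to a fresh state only if none does.
a: 0a undefined. 0a->0: no, abba/bba meet in 0 with "bba" left. Open state 1: 0a->1.
b: 0b undefined. 0b->0: ok.
aa: 1a undefined. 1a->0: no, baaa/ba meet in 1. 1a->1: no, baab/ab meet in 1 with "b" left. Open state 2: 1a->2.
ab: 1b undefined. 1b->0: no, abba/ba meet in 1. 1b->1: no, abba/baba meet in 2. 1b->2: no, baaa/baba meet in 2 with "a" left. Open state 3: 1b->3.
aaa: 2a undefined. 2a->0: no, b/aaab meet in 0. 2a->1: no, baaa/ba meet in 1. 2a->2: no, baab/aaab meet in 2 with "b" left. 2a->3: no, baaa/ab meet in 3. Open state 4: 2a->4.
aab: 2b undefined. 2b->0: ok.
aba: 3a undefined. 3a->0: no, b/baba meet in 0. 3a->1: no, baa/abaa meet in 2. 3a->2: no, baaa/abaa meet in 4. 3a->3: ok.
abb: 3b undefined. 3b->0: no, abba/ba meet in 1. 3b->1: ok.
aaaa: 4a undefined. 4a->0: ok.
aaab: 4b undefined. 4b->0: no, b/aaab meet in 0. 4b->1: ok.
All examples now run through 5 states with every (state, symbol) defined. Accept strings end in {0,2,4}, Reject strings end in {1,3}; accept={0,2,4}.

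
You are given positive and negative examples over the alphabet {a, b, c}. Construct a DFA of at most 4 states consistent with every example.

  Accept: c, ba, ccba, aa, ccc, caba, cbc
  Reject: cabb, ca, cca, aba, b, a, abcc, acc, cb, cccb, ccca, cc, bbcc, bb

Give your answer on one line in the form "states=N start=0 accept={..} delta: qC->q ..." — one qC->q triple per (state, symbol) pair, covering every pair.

Fold the examples into a partial DFA from state 0: repeatedly fix the first undefined (state, symbol) met by the shortest-then-alphabetical prefix, trying targets in increasing order and rejecting any under which an Accept and a Reject string meet in one state with the same remainder; add a state when all current targets are rejected. Accepting states are where Accept strings end.
a: 0a undefined. 0a->0: no, ba/aba meet in 0 with "ba" left. Open state 1: 0a->1.
b: 0b undefined. 0b->0: no, ba/a meet in 1. 0b->1: ok.
c: 0c undefined. 0c->0: no, c/cc meet in 0. 0c->1: no, c/b meet in 1. Open state 2: 0c->2.
aa: 1a undefined. 1a->0: ok.
ab: 1b undefined. 1b->0: no, ba/bb meet in 0. 1b->1: no, ba/aba meet in 0. 1b->2: no, c/bb meet in 2. Open state 3: 1b->3.
ac: 1c undefined. 1c->0: no, c/acc meet in 2. 1c->1: ok.
ca: 2a undefined. 2a->0: no, ba/ca meet in 0. 2a->1: no, caba/aba meet in 3 with "a" left. 2a->2: no, c/ca meet in 2. 2a->3: ok.
cb: 2b undefined. 2b->0: no, ba/cb meet in 0. 2b->1: no, cbc/b meet in 1. 2b->2: no, c/cb meet in 2. 2b->3: ok.
cc: 2c undefined. 2c->0: no, ba/cc meet in 0. 2c->1: no, ba/cca meet in 0. 2c->2: no, c/cc meet in 2. 2c->3: ok.
aba: 3a undefined. 3a->0: no, ba/cca meet in 0. 3a->1: ok.
abc: 3c undefined. 3c->0: no, c/abcc meet in 2. 3c->1: no, ba/ccca meet in 0. 3c->2: ok.
cab: 3b undefined. 3b->0: no, ccba/cabb meet in 1. 3b->1: ok.
All examples now run through 4 states with every (state, symbol) defined. Accept strings end in {0,2}, Reject strings end in {1,3}; accept={0,2}.

states=4 start=0 accept={0,2} delta: 0a->1 0b->1 0c->2 1a->0 1b->3 1c->1 2a->3 2b->3 2c->3 3a->1 3b->1 3c->2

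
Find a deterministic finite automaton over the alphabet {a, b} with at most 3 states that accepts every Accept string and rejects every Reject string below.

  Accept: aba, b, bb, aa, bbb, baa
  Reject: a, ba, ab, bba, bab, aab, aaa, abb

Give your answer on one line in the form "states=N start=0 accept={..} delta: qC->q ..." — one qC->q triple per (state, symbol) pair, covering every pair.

State merging on the prefix tree: take the shortest (then alphabetical) example prefix whose next move is undefined and point that move at state 0, else 1, else 2, ...; a target is out if some Accept/Reject pair would then sit in one state with the same input left (inseparable). If every existing state is out, open a new one.
a: 0a undefined. 0a->0: no, aba/ba meet in 0 with "ba" left. Open state 1: 0a->1.
b: 0b undefined. 0b->0: ok.
aa: 1a undefined. 1a->0: no, b/aab meet in 0. 1a->1: no, aa/a meet in 1. Open state 2: 1a->2.
ab: 1b undefined. 1b->0: no, aba/a meet in 1. 1b->1: ok.
aaa: 2a undefined. 2a->0: no, b/aaa meet in 0. 2a->1: ok.
aab: 2b undefined. 2b->0: no, b/aab meet in 0. 2b->1: ok.
All examples now run through 3 states with every (state, symbol) defined. Accept strings end in {0,2}, Reject strings end in {1}; accept={0,2}.

states=3 start=0 accept={0,2} delta: 0a->1 0b->0 1a->2 1b->1 2a->1 2b->1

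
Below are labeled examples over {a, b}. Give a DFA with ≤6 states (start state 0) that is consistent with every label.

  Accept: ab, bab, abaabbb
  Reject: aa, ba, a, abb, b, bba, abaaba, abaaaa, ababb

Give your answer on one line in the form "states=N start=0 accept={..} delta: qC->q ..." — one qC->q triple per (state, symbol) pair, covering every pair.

Fold the examples into a partial DFA from state 0: repeatedly fix the first undefined (state, symbol) met by the shortest-then-alphabetical prefix, trying targets in increasing order and rejecting any under which an Accept and a Reject string meet in one state with the same remainder; add a state when all current targets are rejected. Accepting states are where Accept strings end.
a: 0a undefined. 0a->0: no, ab/b meet in 0 with "b" left. Open state 1: 0a->1.
b: 0b undefined. 0b->0: ok.
aa: 1a undefined. 1a->0: ok.
ab: 1b undefined. 1b->0: no, ab/aa meet in 0. 1b->1: no, ab/ba meet in 1. Open state 2: 1b->2.
aba: 2a undefined. 2a->0: ok.
abb: 2b undefined. 2b->0: no, abaabbb/aa meet in 0. 2b->1: ok.
All examples now run through 3 states with every (state, symbol) defined. Accept strings end in {2}, Reject strings end in {0,1}; accept={2}.

states=3 start=0 accept={2} delta: 0a->1 0b->0 1a->0 1b->2 2a->0 2b->1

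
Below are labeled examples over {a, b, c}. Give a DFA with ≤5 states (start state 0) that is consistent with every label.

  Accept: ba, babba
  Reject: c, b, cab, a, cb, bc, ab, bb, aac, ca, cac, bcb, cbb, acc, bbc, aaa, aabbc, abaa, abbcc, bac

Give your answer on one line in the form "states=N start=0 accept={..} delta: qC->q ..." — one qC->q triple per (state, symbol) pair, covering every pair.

State merging on the prefix tree: take the shortest (then alphabetical) example prefix whose next move is undefined and point that move at state 0, else 1, else 2, ...; a target is out if some Accept/Reject pair would then sit in one state with the same input left (inseparable). If every existing state is out, open a new one.
a: 0a undefined. 0a->0: ok.
b: 0b undefined. 0b->0: no, ba/b meet in 0. Open state 1: 0b->1.
c: 0c undefined. 0c->0: ok.
ba: 1a undefined. 1a->0: no, ba/c meet in 0. 1a->1: no, ba/b meet in 1. Open state 2: 1a->2.
bb: 1b undefined. 1b->0: ok.
bc: 1c undefined. 1c->0: ok.
bab: 2b undefined. 2b->0: ok.
bac: 2c undefined. 2c->0: ok.
abaa: 2a undefined. 2a->0: ok.
All examples now run through 3 states with every (state, symbol) defined. Accept strings end in {2}, Reject strings end in {0,1}; accept={2}.

states=3 start=0 accept={2} delta: 0a->0 0b->1 0c->0 1a->2 1b->0 1c->0 2a->0 2b->0 2c->0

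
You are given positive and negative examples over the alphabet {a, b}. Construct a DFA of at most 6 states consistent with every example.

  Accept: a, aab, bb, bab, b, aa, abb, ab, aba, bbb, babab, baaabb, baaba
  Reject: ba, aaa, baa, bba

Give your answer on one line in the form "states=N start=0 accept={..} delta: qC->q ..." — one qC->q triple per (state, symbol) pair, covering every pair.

states=4 start=0 accept={0,1,2} delta: 0a->1 0b->2 1a->2 1b->0 2a->3 2b->2 3a->3 3b->0

State merging on the prefix tree: take the shortest (then alphabetical) example prefix whose next move is undefined and point that move at state 0, else 1, else 2, ...; a target is out if some Accept/Reject pair would then sit in one state with the same input left (inseparable). If every existing state is out, open a new one.
a: 0a undefined. 0a->0: no, a/aaa meet in 0. Open state 1: 0a->1.
b: 0b undefined. 0b->0: no, a/ba meet in 1. 0b->1: no, aa/ba meet in 1 with "a" left. Open state 2: 0b->2.
aa: 1a undefined. 1a->0: no, a/aaa meet in 1. 1a->1: no, a/aaa meet in 1. 1a->2: ok.
ab: 1b undefined. 1b->0: ok.
ba: 2a undefined. 2a->0: no, a/baa meet in 1. 2a->1: no, a/ba meet in 1. 2a->2: no, b/ba meet in 2. Open state 3: 2a->3.
bb: 2b undefined. 2b->0: no, a/bba meet in 1. 2b->1: no, b/bba meet in 2. 2b->2: ok.
baa: 3a undefined. 3a->0: no, ab/baa meet in 0. 3a->1: no, a/baa meet in 1. 3a->2: no, aab/baa meet in 2. 3a->3: ok.
bab: 3b undefined. 3b->0: ok.
All examples now run through 4 states with every (state, symbol) defined. Accept strings end in {0,1,2}, Reject strings end in {3}; accept={0,1,2}.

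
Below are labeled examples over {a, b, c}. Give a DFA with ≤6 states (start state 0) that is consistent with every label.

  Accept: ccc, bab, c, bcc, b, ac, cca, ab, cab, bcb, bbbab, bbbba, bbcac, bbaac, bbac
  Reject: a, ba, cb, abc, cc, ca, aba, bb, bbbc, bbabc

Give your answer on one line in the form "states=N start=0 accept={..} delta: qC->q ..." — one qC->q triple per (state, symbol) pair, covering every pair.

states=4 start=0 accept={1,3} delta: 0a->0 0b->1 0c->1 1a->0 1b->2 1c->2 2a->3 2b->1 2c->1 3a->0 3b->1 3c->1

Grow the machine one transition at a time. Run the examples from 0; the earliest place one falls off (shortest prefix, ties alphabetical) gets sent to the lowest-numbered state that keeps every Accept/Reject pair distinguishable — a pair clashes when both reach the same state with identical unread suffix — and to a fresh state only if none does.
a: 0a undefined. 0a->0: ok.
b: 0b undefined. 0b->0: no, bab/a meet in 0. Open state 1: 0b->1.
c: 0c undefined. 0c->0: no, ccc/a meet in 0. 0c->1: ok.
ba: 1a undefined. 1a->0: ok.
bb: 1b undefined. 1b->0: no, bbbba/a meet in 0. 1b->1: no, bab/cb meet in 1. Open state 2: 1b->2.
bc: 1c undefined. 1c->0: no, cca/a meet in 0. 1c->1: no, ccc/abc meet in 1. 1c->2: ok.
bba: 2a undefined. 2a->0: no, cca/a meet in 0. 2a->1: no, ccc/bbabc meet in 2 with "c" left. 2a->2: no, cca/cb meet in 2. Open state 3: 2a->3.
bbb: 2b undefined. 2b->0: no, bab/bbbc meet in 1. 2b->1: ok.
bbc: 2c undefined. 2c->0: no, ccc/a meet in 0. 2c->1: ok.
bbaa: 3a undefined. 3a->0: ok.
bbab: 3b undefined. 3b->0: no, ccc/bbabc meet in 1. 3b->1: ok.
bbac: 3c undefined. 3c->0: no, bbac/a meet in 0. 3c->1: ok.
All examples now run through 4 states with every (state, symbol) defined. Accept strings end in {1,3}, Reject strings end in {0,2}; accept={1,3}.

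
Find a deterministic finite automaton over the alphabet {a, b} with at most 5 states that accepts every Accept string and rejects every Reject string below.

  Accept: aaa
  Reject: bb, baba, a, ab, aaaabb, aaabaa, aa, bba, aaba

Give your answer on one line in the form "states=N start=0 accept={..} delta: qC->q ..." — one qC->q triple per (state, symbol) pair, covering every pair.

Fold the examples into a partial DFA from state 0: repeatedly fix the first undefined (state, symbol) met by the shortest-then-alphabetical prefix, trying targets in increasing order and rejecting any under which an Accept and a Reject string meet in one state with the same remainder; add a state when all current targets are rejected. Accepting states are where Accept strings end.
a: 0a undefined. 0a->0: no, aaa/a meet in 0. Open state 1: 0a->1.
b: 0b undefined. 0b->0: ok.
aa: 1a undefined. 1a->0: no, aaa/a meet in 1. 1a->1: no, aaa/a meet in 1. Open state 2: 1a->2.
ab: 1b undefined. 1b->0: ok.
aaa: 2a undefined. 2a->0: no, aaa/bb meet in 0. 2a->1: no, aaa/baba meet in 1. 2a->2: no, aaa/aa meet in 2. Open state 3: 2a->3.
aab: 2b undefined. 2b->0: ok.
aaaa: 3a undefined. 3a->0: ok.
aaab: 3b undefined. 3b->0: ok.
All examples now run through 4 states with every (state, symbol) defined. Accept strings end in {3}, Reject strings end in {0,1,2}; accept={3}.

states=4 start=0 accept={3} delta: 0a->1 0b->0 1a->2 1b->0 2a->3 2b->0 3a->0 3b->0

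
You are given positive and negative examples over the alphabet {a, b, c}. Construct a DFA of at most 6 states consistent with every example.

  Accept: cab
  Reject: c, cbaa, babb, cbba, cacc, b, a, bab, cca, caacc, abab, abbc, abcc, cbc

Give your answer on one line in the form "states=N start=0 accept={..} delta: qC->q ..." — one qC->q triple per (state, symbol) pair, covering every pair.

states=3 start=0 accept={2} delta: 0a->0 0b->0 0c->1 1a->1 1b->2 1c->0 2a->0 2b->0 2c->0

Fold the examples into a partial DFA from state 0: repeatedly fix the first undefined (state, symbol) met by the shortest-then-alphabetical prefix, trying targets in increasing order and rejecting any under which an Accept and a Reject string meet in one state with the same remainder; add a state when all current targets are rejected. Accepting states are where Accept strings end.
a: 0a undefined. 0a->0: ok.
b: 0b undefined. 0b->0: ok.
c: 0c undefined. 0c->0: no, cab/c meet in 0. Open state 1: 0c->1.
ca: 1a undefined. 1a->0: no, cab/babb meet in 0. 1a->1: ok.
cb: 1b undefined. 1b->0: no, cab/cbaa meet in 0. 1b->1: no, cab/c meet in 1. Open state 2: 1b->2.
cc: 1c undefined. 1c->0: ok.
cba: 2a undefined. 2a->0: ok.
cbb: 2b undefined. 2b->0: ok.
cbc: 2c undefined. 2c->0: ok.
All examples now run through 3 states with every (state, symbol) defined. Accept strings end in {2}, Reject strings end in {0,1}; accept={2}.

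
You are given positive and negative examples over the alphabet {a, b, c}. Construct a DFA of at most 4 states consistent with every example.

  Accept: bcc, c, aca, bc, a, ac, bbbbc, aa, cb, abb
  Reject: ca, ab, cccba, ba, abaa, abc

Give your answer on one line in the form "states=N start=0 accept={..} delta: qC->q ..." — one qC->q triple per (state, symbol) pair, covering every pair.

states=4 start=0 accept={0,1,2} delta: 0a->1 0b->2 0c->2 1a->0 1b->3 1c->0 2a->3 2b->0 2c->1 3a->2 3b->0 3c->3

Grow the machine one transition at a time. Run the examples from 0; the earliest place one falls off (shortest prefix, ties alphabetical) gets sent to the lowest-numbered state that keeps every Accept/Reject pair distinguishable — a pair clashes when both reach the same state with identical unread suffix — and to a fresh state only if none does.
a: 0a undefined. 0a->0: no, aca/ca meet in 0 with "ca" left. Open state 1: 0a->1.
b: 0b undefined. 0b->0: no, a/ba meet in 1. 0b->1: no, aa/ba meet in 1 with "a" left. Open state 2: 0b->2.
c: 0c undefined. 0c->0: no, a/ca meet in 1. 0c->1: no, aa/ca meet in 1 with "a" left. 0c->2: ok.
aa: 1a undefined. 1a->0: ok.
ab: 1b undefined. 1b->0: no, c/abc meet in 2. 1b->1: no, a/ab meet in 1. 1b->2: no, c/ab meet in 2. Open state 3: 1b->3.
ac: 1c undefined. 1c->0: ok.
ba: 2a undefined. 2a->0: no, ac/ca meet in 0. 2a->1: no, aca/ca meet in 1. 2a->2: no, c/ca meet in 2. 2a->3: ok.
bb: 2b undefined. 2b->0: ok.
bc: 2c undefined. 2c->0: no, aca/cccba meet in 1. 2c->1: ok.
aba: 3a undefined. 3a->0: no, aca/abaa meet in 1. 3a->1: no, bcc/abaa meet in 0. 3a->2: ok.
abb: 3b undefined. 3b->0: ok.
abc: 3c undefined. 3c->0: no, bcc/abc meet in 0. 3c->1: no, aca/abc meet in 1. 3c->2: no, c/abc meet in 2. 3c->3: ok.
All examples now run through 4 states with every (state, symbol) defined. Accept strings end in {0,1,2}, Reject strings end in {3}; accept={0,1,2}.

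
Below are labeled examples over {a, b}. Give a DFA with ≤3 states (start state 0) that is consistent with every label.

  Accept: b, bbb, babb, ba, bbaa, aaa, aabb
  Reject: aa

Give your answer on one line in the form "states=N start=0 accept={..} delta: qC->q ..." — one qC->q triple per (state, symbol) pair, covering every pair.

Grow the machine one transition at a time. Run the examples from 0; the earliest place one falls off (shortest prefix, ties alphabetical) gets sent to the lowest-numbered state that keeps every Accept/Reject pair distinguishable — a pair clashes when both reach the same state with identical unread suffix — and to a fresh state only if none does.
a: 0a undefined. 0a->0: no, aaa/aa meet in 0. Open state 1: 0a->1.
b: 0b undefined. 0b->0: no, bbaa/aa meet in 1 with "a" left. 0b->1: no, ba/aa meet in 1 with "a" left. Open state 2: 0b->2.
aa: 1a undefined. 1a->0: ok.
ba: 2a undefined. 2a->0: no, ba/aa meet in 0. 2a->1: ok.
bb: 2b undefined. 2b->0: no, bbaa/aa meet in 0. 2b->1: ok.
bab: 1b undefined. 1b->0: no, bbb/aa meet in 0. 1b->1: ok.
All examples now run through 3 states with every (state, symbol) defined. Accept strings end in {1,2}, Reject strings end in {0}; accept={1,2}.

states=3 start=0 accept={1,2} delta: 0a->1 0b->2 1a->0 1b->1 2a->1 2b->1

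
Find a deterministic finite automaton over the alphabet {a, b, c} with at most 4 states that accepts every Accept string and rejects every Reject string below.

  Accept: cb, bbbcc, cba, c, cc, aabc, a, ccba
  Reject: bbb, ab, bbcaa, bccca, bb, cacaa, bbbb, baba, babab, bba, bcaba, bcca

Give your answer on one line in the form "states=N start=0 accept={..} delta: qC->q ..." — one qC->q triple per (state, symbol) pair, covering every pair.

Grow the machine one transition at a time. Run the examples from 0; the earliest place one falls off (shortest prefix, ties alphabetical) gets sent to the lowest-numbered state that keeps every Accept/Reject pair distinguishable — a pair clashes when both reach the same state with identical unread suffix — and to a fresh state only if none does.
a: 0a undefined. 0a->0: ok.
b: 0b undefined. 0b->0: no, a/bbb meet in 0. Open state 1: 0b->1.
c: 0c undefined. 0c->0: no, cb/ab meet in 1. 0c->1: no, cb/bb meet in 1 with "b" left. Open state 2: 0c->2.
ba: 1a undefined. 1a->0: no, a/baba meet in 0. 1a->1: ok.
bb: 1b undefined. 1b->0: no, a/bb meet in 0. 1b->1: ok.
bc: 1c undefined. 1c->0: no, aabc/bbcaa meet in 0. 1c->1: no, bbbcc/bbb meet in 1. 1c->2: ok.
ca: 2a undefined. 2a->0: no, a/bbcaa meet in 0. 2a->1: ok.
cb: 2b undefined. 2b->0: ok.
cc: 2c undefined. 2c->0: no, cb/bcca meet in 0. 2c->1: no, bbbcc/bbb meet in 1. 2c->2: ok.
All examples now run through 3 states with every (state, symbol) defined. Accept strings end in {0,2}, Reject strings end in {1}; accept={0,2}.

states=3 start=0 accept={0,2} delta: 0a->0 0b->1 0c->2 1a->1 1b->1 1c->2 2a->1 2b->0 2c->2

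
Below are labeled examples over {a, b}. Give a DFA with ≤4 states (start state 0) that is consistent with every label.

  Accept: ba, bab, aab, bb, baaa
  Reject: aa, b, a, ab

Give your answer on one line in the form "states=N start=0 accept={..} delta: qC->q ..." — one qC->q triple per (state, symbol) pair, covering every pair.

Fold the examples into a partial DFA from state 0: repeatedly fix the first undefined (state, symbol) met by the shortest-then-alphabetical prefix, trying targets in increasing order and rejecting any under which an Accept and a Reject string meet in one state with the same remainder; add a state when all current targets are rejected. Accepting states are where Accept strings end.
a: 0a undefined. 0a->0: no, aab/b meet in 0 with "b" left. Open state 1: 0a->1.
b: 0b undefined. 0b->0: no, ba/a meet in 1. 0b->1: no, ba/aa meet in 1 with "a" left. Open state 2: 0b->2.
aa: 1a undefined. 1a->0: no, aab/b meet in 2. 1a->1: no, aab/ab meet in 1 with "b" left. 1a->2: ok.
ab: 1b undefined. 1b->0: ok.
ba: 2a undefined. 2a->0: no, ba/ab meet in 0. 2a->1: no, ba/a meet in 1. 2a->2: no, ba/aa meet in 2. Open state 3: 2a->3.
bb: 2b undefined. 2b->0: no, aab/ab meet in 0. 2b->1: no, aab/a meet in 1. 2b->2: no, aab/aa meet in 2. 2b->3: ok.
baa: 3a undefined. 3a->0: no, baaa/a meet in 1. 3a->1: no, baaa/aa meet in 2. 3a->2: ok.
bab: 3b undefined. 3b->0: no, bab/ab meet in 0. 3b->1: no, bab/a meet in 1. 3b->2: no, bab/aa meet in 2. 3b->3: ok.
All examples now run through 4 states with every (state, symbol) defined. Accept strings end in {3}, Reject strings end in {0,1,2}; accept={3}.

states=4 start=0 accept={3} delta: 0a->1 0b->2 1a->2 1b->0 2a->3 2b->3 3a->2 3b->3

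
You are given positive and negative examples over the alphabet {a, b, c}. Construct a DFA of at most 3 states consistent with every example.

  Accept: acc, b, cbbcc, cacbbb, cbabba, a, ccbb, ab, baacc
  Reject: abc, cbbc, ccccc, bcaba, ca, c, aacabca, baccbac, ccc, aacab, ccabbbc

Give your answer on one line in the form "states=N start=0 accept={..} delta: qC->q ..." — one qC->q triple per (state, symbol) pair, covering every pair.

State merging on the prefix tree: take the shortest (then alphabetical) example prefix whose next move is undefined and point that move at state 0, else 1, else 2, ...; a target is out if some Accept/Reject pair would then sit in one state with the same input left (inseparable). If every existing state is out, open a new one.
a: 0a undefined. 0a->0: ok.
b: 0b undefined. 0b->0: ok.
c: 0c undefined. 0c->0: no, acc/abc meet in 0. Open state 1: 0c->1.
ca: 1a undefined. 1a->0: no, b/bcaba meet in 0. 1a->1: ok.
cb: 1b undefined. 1b->0: no, b/bcaba meet in 0. 1b->1: no, acc/cbbc meet in 1 with "c" left. Open state 2: 1b->2.
cc: 1c undefined. 1c->0: ok.
cba: 2a undefined. 2a->0: no, acc/bcaba meet in 0. 2a->1: ok.
cbb: 2b undefined. 2b->0: ok.
aacabc: 2c undefined. 2c->0: no, acc/aacabca meet in 0. 2c->1: ok.
All examples now run through 3 states with every (state, symbol) defined. Accept strings end in {0}, Reject strings end in {1,2}; accept={0}.

states=3 start=0 accept={0} delta: 0a->0 0b->0 0c->1 1a->1 1b->2 1c->0 2a->1 2b->0 2c->1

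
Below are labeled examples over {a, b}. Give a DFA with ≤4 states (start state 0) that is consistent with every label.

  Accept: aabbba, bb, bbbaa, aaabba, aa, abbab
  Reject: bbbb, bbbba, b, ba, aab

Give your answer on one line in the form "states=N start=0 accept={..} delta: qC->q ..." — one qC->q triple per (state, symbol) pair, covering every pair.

Grow the machine one transition at a time. Run the examples from 0; the earliest place one falls off (shortest prefix, ties alphabetical) gets sent to the lowest-numbered state that keeps every Accept/Reject pair distinguishable — a pair clashes when both reach the same state with identical unread suffix — and to a fresh state only if none does.
a: 0a undefined. 0a->0: ok.
b: 0b undefined. 0b->0: no, aabbba/bbbb meet in 0. Open state 1: 0b->1.
ba: 1a undefined. 1a->0: no, aa/ba meet in 0. 1a->1: ok.
bb: 1b undefined. 1b->0: no, aabbba/b meet in 1. 1b->1: no, aabbba/bbbb meet in 1. Open state 2: 1b->2.
bbb: 2b undefined. 2b->0: ok.
abba: 2a undefined. 2a->0: no, abbab/bbbb meet in 1. 2a->1: no, aaabba/bbbb meet in 1. 2a->2: ok.
All examples now run through 3 states with every (state, symbol) defined. Accept strings end in {0,2}, Reject strings end in {1}; accept={0,2}.

states=3 start=0 accept={0,2} delta: 0a->0 0b->1 1a->1 1b->2 2a->2 2b->0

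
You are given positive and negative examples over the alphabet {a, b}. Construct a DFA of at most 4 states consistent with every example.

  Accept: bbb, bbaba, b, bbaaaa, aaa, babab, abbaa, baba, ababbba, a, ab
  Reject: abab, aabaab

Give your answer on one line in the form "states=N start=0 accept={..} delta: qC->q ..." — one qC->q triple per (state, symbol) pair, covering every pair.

State merging on the prefix tree: take the shortest (then alphabetical) example prefix whose next move is undefined and point that move at state 0, else 1, else 2, ...; a target is out if some Accept/Reject pair would then sit in one state with the same input left (inseparable). If every existing state is out, open a new one.
a: 0a undefined. 0a->0: ok.
b: 0b undefined. 0b->0: no, bbb/abab meet in 0. Open state 1: 0b->1.
ba: 1a undefined. 1a->0: no, b/abab meet in 1. 1a->1: ok.
bb: 1b undefined. 1b->0: no, bbaaaa/abab meet in 0. 1b->1: no, bbb/abab meet in 1. Open state 2: 1b->2.
bba: 2a undefined. 2a->0: ok.
bbb: 2b undefined. 2b->0: ok.
All examples now run through 3 states with every (state, symbol) defined. Accept strings end in {0,1}, Reject strings end in {2}; accept={0,1}.

states=3 start=0 accept={0,1} delta: 0a->0 0b->1 1a->1 1b->2 2a->0 2b->0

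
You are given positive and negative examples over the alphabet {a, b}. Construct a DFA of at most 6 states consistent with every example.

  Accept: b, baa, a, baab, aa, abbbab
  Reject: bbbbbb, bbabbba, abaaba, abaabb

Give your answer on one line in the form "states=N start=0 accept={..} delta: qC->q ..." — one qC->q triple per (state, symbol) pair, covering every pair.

State merging on the prefix tree: take the shortest (then alphabetical) example prefix whose next move is undefined and point that move at state 0, else 1, else 2, ...; a target is out if some Accept/Reject pair would then sit in one state with the same input left (inseparable). If every existing state is out, open a new one.
a: 0a undefined. 0a->0: ok.
b: 0b undefined. 0b->0: no, b/bbbbbb meet in 0. Open state 1: 0b->1.
ba: 1a undefined. 1a->0: no, baa/abaaba meet in 0. 1a->1: ok.
bb: 1b undefined. 1b->0: no, b/bbabbba meet in 1. 1b->1: no, b/bbbbbb meet in 1. Open state 2: 1b->2.
bba: 2a undefined. 2a->0: no, a/abaaba meet in 0. 2a->1: no, b/abaaba meet in 1. 2a->2: no, baab/abaaba meet in 2. Open state 3: 2a->3.
bbb: 2b undefined. 2b->0: no, a/bbbbbb meet in 0. 2b->1: no, b/abaabb meet in 1. 2b->2: no, baab/bbbbbb meet in 2. 2b->3: ok.
bbab: 3b undefined. 3b->0: no, baab/bbbbbb meet in 2. 3b->1: ok.
abbba: 3a undefined. 3a->0: no, a/bbabbba meet in 0. 3a->1: no, b/bbabbba meet in 1. 3a->2: no, baab/bbabbba meet in 2. 3a->3: ok.
All examples now run through 4 states with every (state, symbol) defined. Accept strings end in {0,1,2}, Reject strings end in {3}; accept={0,1,2}.

states=4 start=0 accept={0,1,2} delta: 0a->0 0b->1 1a->1 1b->2 2a->3 2b->3 3a->3 3b->1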